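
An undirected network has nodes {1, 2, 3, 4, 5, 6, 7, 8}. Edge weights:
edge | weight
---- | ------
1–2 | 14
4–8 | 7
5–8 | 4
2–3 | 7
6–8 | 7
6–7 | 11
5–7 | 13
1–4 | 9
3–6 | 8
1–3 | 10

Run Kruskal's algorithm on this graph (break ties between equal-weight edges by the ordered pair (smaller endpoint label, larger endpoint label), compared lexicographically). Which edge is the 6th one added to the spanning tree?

1-4

Kruskal: consider edges lightest-first.
5–8 (4): add — endpoints in different components.
2–3 (7): add — endpoints in different components.
4–8 (7): add — endpoints in different components.
6–8 (7): add — endpoints in different components.
3–6 (8): add — endpoints in different components.
1–4 (9): add — endpoints in different components.
1–3 (10): skip — 1 and 3 already connected.
6–7 (11): add — endpoints in different components.
The 6th edge added is 1–4.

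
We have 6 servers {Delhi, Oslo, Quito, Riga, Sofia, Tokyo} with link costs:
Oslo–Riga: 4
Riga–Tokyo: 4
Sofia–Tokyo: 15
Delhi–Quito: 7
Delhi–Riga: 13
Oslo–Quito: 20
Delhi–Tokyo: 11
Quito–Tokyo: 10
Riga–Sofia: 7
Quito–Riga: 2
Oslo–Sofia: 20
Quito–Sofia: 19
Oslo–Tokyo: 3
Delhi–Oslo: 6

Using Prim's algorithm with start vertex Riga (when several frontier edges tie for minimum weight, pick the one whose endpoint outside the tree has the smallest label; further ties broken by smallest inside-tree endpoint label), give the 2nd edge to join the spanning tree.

Grow the tree from Riga using Prim:
Step 1: frontier [Quito–Riga 2, Oslo–Riga 4, Riga–Tokyo 4, Riga–Sofia 7, Delhi–Riga 13] → take Quito–Riga (2); add Quito.
Step 2: frontier [Delhi–Quito 7, Quito–Tokyo 10, Quito–Sofia 19, Oslo–Quito 20, Oslo–Riga 4, Riga–Tokyo 4, Riga–Sofia 7, Delhi–Riga 13] → take Oslo–Riga (4); add Oslo.
Step 3: frontier [Oslo–Tokyo 3, Delhi–Oslo 6, Oslo–Sofia 20, Delhi–Quito 7, Quito–Tokyo 10, Quito–Sofia 19, Riga–Tokyo 4, Riga–Sofia 7, Delhi–Riga 13] → take Oslo–Tokyo (3); add Tokyo.
Step 4: frontier [Delhi–Oslo 6, Oslo–Sofia 20, Delhi–Quito 7, Quito–Sofia 19, Riga–Sofia 7, Delhi–Riga 13, Delhi–Tokyo 11, Sofia–Tokyo 15] → take Delhi–Oslo (6); add Delhi.
Step 5: frontier [Oslo–Sofia 20, Quito–Sofia 19, Riga–Sofia 7, Sofia–Tokyo 15] → take Riga–Sofia (7); add Sofia.
The 2nd edge added is Oslo–Riga.

Oslo-Riga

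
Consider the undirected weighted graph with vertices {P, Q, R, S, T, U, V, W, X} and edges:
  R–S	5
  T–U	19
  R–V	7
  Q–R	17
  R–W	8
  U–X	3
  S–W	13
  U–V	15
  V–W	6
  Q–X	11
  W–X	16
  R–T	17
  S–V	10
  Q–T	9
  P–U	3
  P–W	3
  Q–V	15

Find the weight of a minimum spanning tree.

Prim's algorithm from T:
Step 1: cheapest edge leaving the tree is Q–T (9); add Q.
Step 2: cheapest edge leaving the tree is Q–X (11); add X.
Step 3: cheapest edge leaving the tree is U–X (3); add U.
Step 4: cheapest edge leaving the tree is P–U (3); add P.
Step 5: cheapest edge leaving the tree is P–W (3); add W.
Step 6: cheapest edge leaving the tree is V–W (6); add V.
Step 7: cheapest edge leaving the tree is R–V (7); add R.
Step 8: cheapest edge leaving the tree is R–S (5); add S.
MST edges: Q–T, Q–X, U–X, P–U, P–W, V–W, R–V, R–S; total weight 9+11+3+3+3+6+7+5 = 47.

47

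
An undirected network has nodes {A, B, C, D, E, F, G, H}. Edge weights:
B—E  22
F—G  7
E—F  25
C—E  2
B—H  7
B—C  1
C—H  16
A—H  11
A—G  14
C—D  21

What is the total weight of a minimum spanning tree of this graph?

Grow the tree from H using Prim:
Step 1: cheapest edge leaving the tree is B—H (7); add B.
Step 2: cheapest edge leaving the tree is B—C (1); add C.
Step 3: cheapest edge leaving the tree is C—E (2); add E.
Step 4: cheapest edge leaving the tree is A—H (11); add A.
Step 5: cheapest edge leaving the tree is A—G (14); add G.
Step 6: cheapest edge leaving the tree is F—G (7); add F.
Step 7: cheapest edge leaving the tree is C—D (21); add D.
MST edges: B—H, B—C, C—E, A—H, A—G, F—G, C—D; total weight 7+1+2+11+14+7+21 = 63.

63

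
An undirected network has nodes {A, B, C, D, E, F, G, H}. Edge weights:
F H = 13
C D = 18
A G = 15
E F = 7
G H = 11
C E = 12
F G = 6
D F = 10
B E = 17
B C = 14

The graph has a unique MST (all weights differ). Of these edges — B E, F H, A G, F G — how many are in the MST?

Kruskal: consider edges lightest-first.
F G (6): add — endpoints in different components.
E F (7): add — endpoints in different components.
D F (10): add — endpoints in different components.
G H (11): add — endpoints in different components.
C E (12): add — endpoints in different components.
F H (13): skip — F and H already connected.
B C (14): add — endpoints in different components.
A G (15): add — endpoints in different components.
MST edge set: {F G, E F, D F, G H, C E, B C, A G}.
Of the listed edges, {A G, F G} are in the MST → 2.

2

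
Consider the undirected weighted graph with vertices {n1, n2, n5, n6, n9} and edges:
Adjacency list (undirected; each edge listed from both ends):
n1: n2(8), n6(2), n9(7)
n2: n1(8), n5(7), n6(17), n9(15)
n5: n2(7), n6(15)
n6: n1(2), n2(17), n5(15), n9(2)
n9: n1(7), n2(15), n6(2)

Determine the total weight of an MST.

19

Prim, starting at n5.
Step 1: frontier [n2-n5 7, n5-n6 15] → take n2-n5 (7); add n2.
Step 2: frontier [n1-n2 8, n2-n9 15, n2-n6 17, n5-n6 15] → take n1-n2 (8); add n1.
Step 3: frontier [n1-n6 2, n1-n9 7, n2-n9 15, n2-n6 17, n5-n6 15] → take n1-n6 (2); add n6.
Step 4: frontier [n1-n9 7, n2-n9 15, n6-n9 2] → take n6-n9 (2); add n9.
MST edges: n2-n5, n1-n2, n1-n6, n6-n9; total weight 7+8+2+2 = 19.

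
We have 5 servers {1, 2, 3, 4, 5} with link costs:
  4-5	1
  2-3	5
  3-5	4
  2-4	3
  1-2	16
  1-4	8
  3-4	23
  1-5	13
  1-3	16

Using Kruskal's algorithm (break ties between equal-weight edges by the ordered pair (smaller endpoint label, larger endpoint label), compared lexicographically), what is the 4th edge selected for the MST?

1-4

Sort edges by weight, then run Kruskal:
4-5 (1): add. Components now {1} {2} {3} {4,5}
2-4 (3): add. Components now {1} {2,4,5} {3}
3-5 (4): add. Components now {1} {2,3,4,5}
2-3 (5): skip — 2 and 3 already connected.
1-4 (8): add. Components now {1,2,3,4,5}
The 4th edge added is 1-4.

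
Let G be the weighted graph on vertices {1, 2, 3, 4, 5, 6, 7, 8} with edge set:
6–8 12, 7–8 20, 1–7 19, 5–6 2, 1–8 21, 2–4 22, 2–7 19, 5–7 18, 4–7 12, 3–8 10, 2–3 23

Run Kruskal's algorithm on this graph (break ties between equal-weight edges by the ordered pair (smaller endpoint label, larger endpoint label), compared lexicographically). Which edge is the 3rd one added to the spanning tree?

Kruskal's algorithm — process edges by increasing weight (ties by edge label):
5–6 (2): add — endpoints in different components.
3–8 (10): add — endpoints in different components.
4–7 (12): add — endpoints in different components.
6–8 (12): add — endpoints in different components.
5–7 (18): add — endpoints in different components.
1–7 (19): add — endpoints in different components.
2–7 (19): add — endpoints in different components.
The 3rd edge added is 4–7.

4-7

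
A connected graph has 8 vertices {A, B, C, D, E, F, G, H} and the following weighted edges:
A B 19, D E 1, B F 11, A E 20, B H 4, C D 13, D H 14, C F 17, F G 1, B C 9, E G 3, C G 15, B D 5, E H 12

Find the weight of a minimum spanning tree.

42

Kruskal's algorithm — process edges by increasing weight (ties by edge label):
D E (1): add — endpoints in different components.
F G (1): add — endpoints in different components.
E G (3): add — endpoints in different components.
B H (4): add — endpoints in different components.
B D (5): add — endpoints in different components.
B C (9): add — endpoints in different components.
B F (11): skip — B and F already connected.
E H (12): skip — E and H already connected.
C D (13): skip — C and D already connected.
D H (14): skip — D and H already connected.
C G (15): skip — C and G already connected.
C F (17): skip — C and F already connected.
A B (19): add — endpoints in different components.
MST edges: D E, F G, E G, B H, B D, B C, A B; total weight 1+1+3+4+5+9+19 = 42.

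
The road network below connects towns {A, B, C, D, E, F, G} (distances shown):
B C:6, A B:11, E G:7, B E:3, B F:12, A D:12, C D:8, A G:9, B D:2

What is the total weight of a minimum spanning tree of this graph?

39

Prim's algorithm from F:
Step 1: cheapest edge leaving the tree is B F (12); add B.
Step 2: cheapest edge leaving the tree is B D (2); add D.
Step 3: cheapest edge leaving the tree is B E (3); add E.
Step 4: cheapest edge leaving the tree is B C (6); add C.
Step 5: cheapest edge leaving the tree is E G (7); add G.
Step 6: cheapest edge leaving the tree is A G (9); add A.
MST edges: B F, B D, B E, B C, E G, A G; total weight 12+2+3+6+7+9 = 39.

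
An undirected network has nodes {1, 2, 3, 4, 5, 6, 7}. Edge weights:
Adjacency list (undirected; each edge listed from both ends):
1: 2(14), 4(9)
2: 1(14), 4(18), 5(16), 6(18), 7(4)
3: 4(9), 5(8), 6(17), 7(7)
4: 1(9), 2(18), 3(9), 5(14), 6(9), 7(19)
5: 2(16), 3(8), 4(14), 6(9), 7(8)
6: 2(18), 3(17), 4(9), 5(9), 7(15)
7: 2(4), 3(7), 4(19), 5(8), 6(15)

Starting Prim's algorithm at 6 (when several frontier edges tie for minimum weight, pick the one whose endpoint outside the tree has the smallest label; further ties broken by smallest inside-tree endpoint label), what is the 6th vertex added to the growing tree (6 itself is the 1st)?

Prim's algorithm from 6:
Step 1: cheapest edge leaving the tree is 4–6 (9); add 4.
Step 2: cheapest edge leaving the tree is 1–4 (9); add 1.
Step 3: cheapest edge leaving the tree is 3–4 (9); add 3.
Step 4: cheapest edge leaving the tree is 3–7 (7); add 7.
Step 5: cheapest edge leaving the tree is 2–7 (4); add 2.
Step 6: cheapest edge leaving the tree is 3–5 (8); add 5.
Vertex order: 6, 4, 1, 3, 7, 2, 5. The 6th vertex is 2.

2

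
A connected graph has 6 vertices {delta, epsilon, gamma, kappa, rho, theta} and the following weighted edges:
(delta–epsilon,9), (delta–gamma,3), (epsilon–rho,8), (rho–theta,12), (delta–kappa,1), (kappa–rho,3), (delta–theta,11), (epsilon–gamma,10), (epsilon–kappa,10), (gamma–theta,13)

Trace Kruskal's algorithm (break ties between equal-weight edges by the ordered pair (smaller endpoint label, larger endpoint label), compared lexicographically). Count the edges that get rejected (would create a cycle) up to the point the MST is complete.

Kruskal's algorithm — process edges by increasing weight (ties by edge label):
delta–kappa (1): add. Components now {gamma} {epsilon} {delta,kappa} {rho} {theta}
delta–gamma (3): add. Components now {delta,gamma,kappa} {epsilon} {rho} {theta}
kappa–rho (3): add. Components now {delta,gamma,kappa,rho} {epsilon} {theta}
epsilon–rho (8): add. Components now {delta,epsilon,gamma,kappa,rho} {theta}
delta–epsilon (9): skip — epsilon and delta already connected.
epsilon–gamma (10): skip — gamma and epsilon already connected.
epsilon–kappa (10): skip — epsilon and kappa already connected.
delta–theta (11): add. Components now {delta,epsilon,gamma,kappa,rho,theta}
Edges rejected before the tree was complete: 3.

3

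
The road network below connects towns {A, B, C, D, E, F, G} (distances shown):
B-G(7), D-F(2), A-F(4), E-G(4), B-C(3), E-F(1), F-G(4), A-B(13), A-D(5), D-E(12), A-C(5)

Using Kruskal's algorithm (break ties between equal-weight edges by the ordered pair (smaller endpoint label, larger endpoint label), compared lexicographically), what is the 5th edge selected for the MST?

Kruskal: consider edges lightest-first.
E-F (1): add. Components now {A} {B} {C} {D} {E,F} {G}
D-F (2): add. Components now {A} {B} {C} {D,E,F} {G}
B-C (3): add. Components now {A} {B,C} {D,E,F} {G}
A-F (4): add. Components now {A,D,E,F} {B,C} {G}
E-G (4): add. Components now {A,D,E,F,G} {B,C}
F-G (4): skip — F and G already connected.
A-C (5): add. Components now {A,B,C,D,E,F,G}
The 5th edge added is E-G.

E-G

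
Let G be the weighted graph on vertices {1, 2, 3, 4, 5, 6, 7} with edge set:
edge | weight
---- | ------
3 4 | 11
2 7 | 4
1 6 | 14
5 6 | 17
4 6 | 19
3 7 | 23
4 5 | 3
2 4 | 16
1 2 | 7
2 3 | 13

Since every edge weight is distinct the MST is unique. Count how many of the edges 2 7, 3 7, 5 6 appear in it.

Sort edges by weight, then run Kruskal:
4 5 (3): add. Components now {1} {2} {3} {4,5} {6} {7}
2 7 (4): add. Components now {1} {2,7} {3} {4,5} {6}
1 2 (7): add. Components now {1,2,7} {3} {4,5} {6}
3 4 (11): add. Components now {1,2,7} {3,4,5} {6}
2 3 (13): add. Components now {1,2,3,4,5,7} {6}
1 6 (14): add. Components now {1,2,3,4,5,6,7}
MST edge set: {4 5, 2 7, 1 2, 3 4, 2 3, 1 6}.
Of the listed edges, {2 7} are in the MST → 1.

1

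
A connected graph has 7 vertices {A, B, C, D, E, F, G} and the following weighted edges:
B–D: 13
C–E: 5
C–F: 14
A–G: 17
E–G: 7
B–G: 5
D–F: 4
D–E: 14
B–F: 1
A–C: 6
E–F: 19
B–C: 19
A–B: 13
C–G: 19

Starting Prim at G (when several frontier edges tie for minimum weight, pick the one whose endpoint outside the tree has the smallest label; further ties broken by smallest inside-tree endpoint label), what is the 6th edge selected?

A-C

Prim, starting at G.
Step 1: cheapest edge leaving the tree is B–G (5); add B.
Step 2: cheapest edge leaving the tree is B–F (1); add F.
Step 3: cheapest edge leaving the tree is D–F (4); add D.
Step 4: cheapest edge leaving the tree is E–G (7); add E.
Step 5: cheapest edge leaving the tree is C–E (5); add C.
Step 6: cheapest edge leaving the tree is A–C (6); add A.
The 6th edge added is A–C.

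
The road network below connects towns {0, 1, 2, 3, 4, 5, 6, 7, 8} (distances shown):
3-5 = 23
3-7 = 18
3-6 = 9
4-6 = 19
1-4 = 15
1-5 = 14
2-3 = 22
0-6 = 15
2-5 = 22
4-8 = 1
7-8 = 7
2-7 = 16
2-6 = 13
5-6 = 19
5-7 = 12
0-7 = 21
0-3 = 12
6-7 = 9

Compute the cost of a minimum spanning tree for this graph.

77

Prim's algorithm from 6:
Step 1: cheapest edge leaving the tree is 3-6 (9); add 3.
Step 2: cheapest edge leaving the tree is 6-7 (9); add 7.
Step 3: cheapest edge leaving the tree is 7-8 (7); add 8.
Step 4: cheapest edge leaving the tree is 4-8 (1); add 4.
Step 5: cheapest edge leaving the tree is 0-3 (12); add 0.
Step 6: cheapest edge leaving the tree is 5-7 (12); add 5.
Step 7: cheapest edge leaving the tree is 2-6 (13); add 2.
Step 8: cheapest edge leaving the tree is 1-5 (14); add 1.
MST edges: 3-6, 6-7, 7-8, 4-8, 0-3, 5-7, 2-6, 1-5; total weight 9+9+7+1+12+12+13+14 = 77.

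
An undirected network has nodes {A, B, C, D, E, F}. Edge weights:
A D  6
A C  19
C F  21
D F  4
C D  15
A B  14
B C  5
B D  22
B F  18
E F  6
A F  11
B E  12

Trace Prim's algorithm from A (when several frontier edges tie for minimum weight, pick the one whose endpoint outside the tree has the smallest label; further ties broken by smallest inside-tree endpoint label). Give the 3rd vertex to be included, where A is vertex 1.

F

Grow the tree from A using Prim:
Step 1: frontier [A D 6, A F 11, A B 14, A C 19] → take A D (6); add D.
Step 2: frontier [A F 11, A B 14, A C 19, D F 4, C D 15, B D 22] → take D F (4); add F.
Step 3: frontier [A B 14, A C 19, C D 15, B D 22, E F 6, B F 18, C F 21] → take E F (6); add E.
Step 4: frontier [A B 14, A C 19, C D 15, B D 22, B E 12, B F 18, C F 21] → take B E (12); add B.
Step 5: frontier [A C 19, B C 5, C D 15, C F 21] → take B C (5); add C.
Vertex order: A, D, F, E, B, C. The 3rd vertex is F.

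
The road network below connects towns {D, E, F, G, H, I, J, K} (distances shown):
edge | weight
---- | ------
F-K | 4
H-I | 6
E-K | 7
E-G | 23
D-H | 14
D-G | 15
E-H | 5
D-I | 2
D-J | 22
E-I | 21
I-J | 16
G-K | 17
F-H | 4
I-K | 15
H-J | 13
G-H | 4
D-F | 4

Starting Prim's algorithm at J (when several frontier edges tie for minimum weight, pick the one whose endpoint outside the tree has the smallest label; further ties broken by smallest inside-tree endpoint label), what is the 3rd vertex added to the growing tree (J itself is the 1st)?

Grow the tree from J using Prim:
Step 1: cheapest edge leaving the tree is H-J (13); add H.
Step 2: cheapest edge leaving the tree is F-H (4); add F.
Step 3: cheapest edge leaving the tree is D-F (4); add D.
Step 4: cheapest edge leaving the tree is D-I (2); add I.
Step 5: cheapest edge leaving the tree is G-H (4); add G.
Step 6: cheapest edge leaving the tree is F-K (4); add K.
Step 7: cheapest edge leaving the tree is E-H (5); add E.
Vertex order: J, H, F, D, I, G, K, E. The 3rd vertex is F.

F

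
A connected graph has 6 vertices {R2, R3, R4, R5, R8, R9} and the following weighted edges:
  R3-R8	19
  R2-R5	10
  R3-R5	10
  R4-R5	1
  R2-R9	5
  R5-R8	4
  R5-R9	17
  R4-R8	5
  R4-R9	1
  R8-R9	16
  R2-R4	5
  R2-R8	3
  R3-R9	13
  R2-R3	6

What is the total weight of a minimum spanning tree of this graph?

15

Kruskal's algorithm — process edges by increasing weight (ties by edge label):
R4-R5 (1): add — endpoints in different components.
R4-R9 (1): add — endpoints in different components.
R2-R8 (3): add — endpoints in different components.
R5-R8 (4): add — endpoints in different components.
R2-R4 (5): skip — R2 and R4 already connected.
R2-R9 (5): skip — R2 and R9 already connected.
R4-R8 (5): skip — R8 and R4 already connected.
R2-R3 (6): add — endpoints in different components.
MST edges: R4-R5, R4-R9, R2-R8, R5-R8, R2-R3; total weight 1+1+3+4+6 = 15.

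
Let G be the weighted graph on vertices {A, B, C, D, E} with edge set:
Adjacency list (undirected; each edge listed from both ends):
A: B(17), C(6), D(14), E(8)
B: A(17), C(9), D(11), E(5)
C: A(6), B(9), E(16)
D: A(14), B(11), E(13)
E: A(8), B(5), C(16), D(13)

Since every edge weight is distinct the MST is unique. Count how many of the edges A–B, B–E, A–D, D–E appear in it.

Kruskal's algorithm — process edges by increasing weight (ties by edge label):
B–E (5): add. Components now {A} {B,E} {C} {D}
A–C (6): add. Components now {A,C} {B,E} {D}
A–E (8): add. Components now {A,B,C,E} {D}
B–C (9): skip — B and C already connected.
B–D (11): add. Components now {A,B,C,D,E}
MST edge set: {B–E, A–C, A–E, B–D}.
Of the listed edges, {B–E} are in the MST → 1.

1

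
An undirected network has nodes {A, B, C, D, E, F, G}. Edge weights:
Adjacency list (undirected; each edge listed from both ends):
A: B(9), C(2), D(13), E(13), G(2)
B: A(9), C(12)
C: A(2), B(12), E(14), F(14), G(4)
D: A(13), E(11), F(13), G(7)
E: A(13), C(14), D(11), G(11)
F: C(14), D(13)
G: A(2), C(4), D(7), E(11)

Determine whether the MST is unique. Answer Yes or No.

No

Sort edges by weight, then run Kruskal:
A–C (2): add — endpoints in different components.
A–G (2): add — endpoints in different components.
C–G (4): skip — C and G already connected.
D–G (7): add — endpoints in different components.
A–B (9): add — endpoints in different components.
D–E (11): add — endpoints in different components.
E–G (11): skip — E and G already connected.
B–C (12): skip — B and C already connected.
A–D (13): skip — A and D already connected.
A–E (13): skip — A and E already connected.
D–F (13): add — endpoints in different components.
Non-tree edge E–G has weight 11, equal to the heaviest edge on its tree cycle — swapping gives another MST of the same weight. Not unique.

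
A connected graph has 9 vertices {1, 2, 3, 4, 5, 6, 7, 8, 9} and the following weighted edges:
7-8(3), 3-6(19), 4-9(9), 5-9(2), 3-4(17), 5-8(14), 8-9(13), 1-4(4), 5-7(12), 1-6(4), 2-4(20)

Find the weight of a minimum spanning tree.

71

Grow the tree from 3 using Prim:
Step 1: cheapest edge leaving the tree is 3-4 (17); add 4.
Step 2: cheapest edge leaving the tree is 1-4 (4); add 1.
Step 3: cheapest edge leaving the tree is 1-6 (4); add 6.
Step 4: cheapest edge leaving the tree is 4-9 (9); add 9.
Step 5: cheapest edge leaving the tree is 5-9 (2); add 5.
Step 6: cheapest edge leaving the tree is 5-7 (12); add 7.
Step 7: cheapest edge leaving the tree is 7-8 (3); add 8.
Step 8: cheapest edge leaving the tree is 2-4 (20); add 2.
MST edges: 3-4, 1-4, 1-6, 4-9, 5-9, 5-7, 7-8, 2-4; total weight 17+4+4+9+2+12+3+20 = 71.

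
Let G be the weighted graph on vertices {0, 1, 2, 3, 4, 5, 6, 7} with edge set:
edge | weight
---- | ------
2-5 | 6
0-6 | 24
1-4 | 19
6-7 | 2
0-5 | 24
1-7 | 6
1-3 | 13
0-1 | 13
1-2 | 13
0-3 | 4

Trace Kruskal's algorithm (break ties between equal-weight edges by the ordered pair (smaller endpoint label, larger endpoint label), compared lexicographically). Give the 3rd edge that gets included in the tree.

1-7

Kruskal: consider edges lightest-first.
6-7 (2): add — endpoints in different components.
0-3 (4): add — endpoints in different components.
1-7 (6): add — endpoints in different components.
2-5 (6): add — endpoints in different components.
0-1 (13): add — endpoints in different components.
1-2 (13): add — endpoints in different components.
1-3 (13): skip — 1 and 3 already connected.
1-4 (19): add — endpoints in different components.
The 3rd edge added is 1-7.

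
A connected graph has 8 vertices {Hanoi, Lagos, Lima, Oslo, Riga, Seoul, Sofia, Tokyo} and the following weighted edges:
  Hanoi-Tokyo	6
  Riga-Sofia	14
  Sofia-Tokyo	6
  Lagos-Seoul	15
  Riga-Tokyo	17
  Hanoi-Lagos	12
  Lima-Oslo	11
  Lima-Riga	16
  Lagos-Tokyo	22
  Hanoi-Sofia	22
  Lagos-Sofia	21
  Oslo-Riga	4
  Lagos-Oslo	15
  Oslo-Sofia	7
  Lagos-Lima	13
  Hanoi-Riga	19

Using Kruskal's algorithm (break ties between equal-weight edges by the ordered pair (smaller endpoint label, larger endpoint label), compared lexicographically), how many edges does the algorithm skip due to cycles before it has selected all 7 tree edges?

3

Kruskal: consider edges lightest-first.
Oslo-Riga (4): add — endpoints in different components.
Hanoi-Tokyo (6): add — endpoints in different components.
Sofia-Tokyo (6): add — endpoints in different components.
Oslo-Sofia (7): add — endpoints in different components.
Lima-Oslo (11): add — endpoints in different components.
Hanoi-Lagos (12): add — endpoints in different components.
Lagos-Lima (13): skip — Lima and Lagos already connected.
Riga-Sofia (14): skip — Riga and Sofia already connected.
Lagos-Oslo (15): skip — Lagos and Oslo already connected.
Lagos-Seoul (15): add — endpoints in different components.
Edges rejected before the tree was complete: 3.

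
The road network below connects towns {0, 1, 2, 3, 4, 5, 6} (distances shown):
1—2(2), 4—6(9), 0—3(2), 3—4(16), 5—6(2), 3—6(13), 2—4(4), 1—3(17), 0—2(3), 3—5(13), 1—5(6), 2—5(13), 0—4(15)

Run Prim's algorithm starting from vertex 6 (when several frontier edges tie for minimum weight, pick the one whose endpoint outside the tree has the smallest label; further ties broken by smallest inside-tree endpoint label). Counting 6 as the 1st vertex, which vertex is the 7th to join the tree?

Prim, starting at 6.
Step 1: frontier [5—6 2, 4—6 9, 3—6 13] → take 5—6 (2); add 5.
Step 2: frontier [1—5 6, 2—5 13, 3—5 13, 4—6 9, 3—6 13] → take 1—5 (6); add 1.
Step 3: frontier [1—2 2, 1—3 17, 2—5 13, 3—5 13, 4—6 9, 3—6 13] → take 1—2 (2); add 2.
Step 4: frontier [1—3 17, 0—2 3, 2—4 4, 3—5 13, 4—6 9, 3—6 13] → take 0—2 (3); add 0.
Step 5: frontier [0—3 2, 0—4 15, 1—3 17, 2—4 4, 3—5 13, 4—6 9, 3—6 13] → take 0—3 (2); add 3.
Step 6: frontier [0—4 15, 2—4 4, 3—4 16, 4—6 9] → take 2—4 (4); add 4.
Vertex order: 6, 5, 1, 2, 0, 3, 4. The 7th vertex is 4.

4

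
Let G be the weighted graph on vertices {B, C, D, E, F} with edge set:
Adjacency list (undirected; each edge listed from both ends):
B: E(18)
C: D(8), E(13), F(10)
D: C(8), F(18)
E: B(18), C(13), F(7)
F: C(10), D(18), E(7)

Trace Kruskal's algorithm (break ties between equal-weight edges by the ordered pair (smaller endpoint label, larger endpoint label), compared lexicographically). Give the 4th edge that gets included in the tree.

B-E

Kruskal: consider edges lightest-first.
E F (7): add — endpoints in different components.
C D (8): add — endpoints in different components.
C F (10): add — endpoints in different components.
C E (13): skip — C and E already connected.
B E (18): add — endpoints in different components.
The 4th edge added is B E.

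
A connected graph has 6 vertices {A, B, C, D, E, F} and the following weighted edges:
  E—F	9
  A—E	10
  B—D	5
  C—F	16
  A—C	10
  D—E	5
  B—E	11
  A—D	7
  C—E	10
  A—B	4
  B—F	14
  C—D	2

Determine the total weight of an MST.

25

Grow the tree from C using Prim:
Step 1: frontier [C—D 2, A—C 10, C—E 10, C—F 16] → take C—D (2); add D.
Step 2: frontier [A—C 10, C—E 10, C—F 16, B—D 5, D—E 5, A—D 7] → take B—D (5); add B.
Step 3: frontier [A—B 4, B—E 11, B—F 14, A—C 10, C—E 10, C—F 16, D—E 5, A—D 7] → take A—B (4); add A.
Step 4: frontier [A—E 10, B—E 11, B—F 14, C—E 10, C—F 16, D—E 5] → take D—E (5); add E.
Step 5: frontier [B—F 14, C—F 16, E—F 9] → take E—F (9); add F.
MST edges: C—D, B—D, A—B, D—E, E—F; total weight 2+5+4+5+9 = 25.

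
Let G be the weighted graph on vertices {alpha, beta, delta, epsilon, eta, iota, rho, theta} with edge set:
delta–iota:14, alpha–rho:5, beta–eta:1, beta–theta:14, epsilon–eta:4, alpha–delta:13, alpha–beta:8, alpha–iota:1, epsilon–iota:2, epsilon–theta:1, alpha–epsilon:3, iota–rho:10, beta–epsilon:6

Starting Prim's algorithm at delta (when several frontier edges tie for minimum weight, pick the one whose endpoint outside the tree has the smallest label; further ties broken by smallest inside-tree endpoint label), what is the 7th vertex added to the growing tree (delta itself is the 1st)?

beta

Prim's algorithm from delta:
Step 1: cheapest edge leaving the tree is alpha–delta (13); add alpha.
Step 2: cheapest edge leaving the tree is alpha–iota (1); add iota.
Step 3: cheapest edge leaving the tree is epsilon–iota (2); add epsilon.
Step 4: cheapest edge leaving the tree is epsilon–theta (1); add theta.
Step 5: cheapest edge leaving the tree is epsilon–eta (4); add eta.
Step 6: cheapest edge leaving the tree is beta–eta (1); add beta.
Step 7: cheapest edge leaving the tree is alpha–rho (5); add rho.
Vertex order: delta, alpha, iota, epsilon, theta, eta, beta, rho. The 7th vertex is beta.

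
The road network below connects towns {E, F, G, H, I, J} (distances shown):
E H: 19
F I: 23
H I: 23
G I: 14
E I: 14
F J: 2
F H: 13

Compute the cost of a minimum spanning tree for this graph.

Kruskal: consider edges lightest-first.
F J (2): add. Components now {E} {F,J} {G} {H} {I}
F H (13): add. Components now {E} {F,H,J} {G} {I}
E I (14): add. Components now {E,I} {F,H,J} {G}
G I (14): add. Components now {E,G,I} {F,H,J}
E H (19): add. Components now {E,F,G,H,I,J}
MST edges: F J, F H, E I, G I, E H; total weight 2+13+14+14+19 = 62.

62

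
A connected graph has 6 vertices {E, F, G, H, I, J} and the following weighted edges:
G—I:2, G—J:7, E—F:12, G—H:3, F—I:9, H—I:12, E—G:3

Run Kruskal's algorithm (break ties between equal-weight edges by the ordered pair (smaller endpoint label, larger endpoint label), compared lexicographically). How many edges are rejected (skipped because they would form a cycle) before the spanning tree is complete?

Kruskal's algorithm — process edges by increasing weight (ties by edge label):
G—I (2): add — endpoints in different components.
E—G (3): add — endpoints in different components.
G—H (3): add — endpoints in different components.
G—J (7): add — endpoints in different components.
F—I (9): add — endpoints in different components.
Edges rejected before the tree was complete: 0.

0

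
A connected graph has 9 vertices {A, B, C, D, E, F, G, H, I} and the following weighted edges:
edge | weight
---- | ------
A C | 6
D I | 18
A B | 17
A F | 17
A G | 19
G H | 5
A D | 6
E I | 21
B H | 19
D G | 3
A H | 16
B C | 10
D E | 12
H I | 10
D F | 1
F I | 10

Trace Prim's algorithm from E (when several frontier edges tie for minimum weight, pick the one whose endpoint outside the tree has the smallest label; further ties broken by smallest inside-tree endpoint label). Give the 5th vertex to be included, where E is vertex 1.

Prim's algorithm from E:
Step 1: cheapest edge leaving the tree is D E (12); add D.
Step 2: cheapest edge leaving the tree is D F (1); add F.
Step 3: cheapest edge leaving the tree is D G (3); add G.
Step 4: cheapest edge leaving the tree is G H (5); add H.
Step 5: cheapest edge leaving the tree is A D (6); add A.
Step 6: cheapest edge leaving the tree is A C (6); add C.
Step 7: cheapest edge leaving the tree is B C (10); add B.
Step 8: cheapest edge leaving the tree is F I (10); add I.
Vertex order: E, D, F, G, H, A, C, B, I. The 5th vertex is H.

H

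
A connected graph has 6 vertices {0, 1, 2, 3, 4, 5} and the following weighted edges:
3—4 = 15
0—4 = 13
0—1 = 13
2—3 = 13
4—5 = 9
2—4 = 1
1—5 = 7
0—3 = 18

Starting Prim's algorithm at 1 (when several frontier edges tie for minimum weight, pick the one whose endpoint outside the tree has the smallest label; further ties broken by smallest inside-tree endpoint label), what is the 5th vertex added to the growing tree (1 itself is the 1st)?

0

Prim, starting at 1.
Step 1: frontier [1—5 7, 0—1 13] → take 1—5 (7); add 5.
Step 2: frontier [0—1 13, 4—5 9] → take 4—5 (9); add 4.
Step 3: frontier [0—1 13, 2—4 1, 0—4 13, 3—4 15] → take 2—4 (1); add 2.
Step 4: frontier [0—1 13, 2—3 13, 0—4 13, 3—4 15] → take 0—1 (13); add 0.
Step 5: frontier [0—3 18, 2—3 13, 3—4 15] → take 2—3 (13); add 3.
Vertex order: 1, 5, 4, 2, 0, 3. The 5th vertex is 0.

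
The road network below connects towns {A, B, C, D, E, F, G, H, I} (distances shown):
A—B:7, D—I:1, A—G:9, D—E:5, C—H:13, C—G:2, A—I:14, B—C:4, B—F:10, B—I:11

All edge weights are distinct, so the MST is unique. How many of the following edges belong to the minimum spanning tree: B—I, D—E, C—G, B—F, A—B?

5

Kruskal: consider edges lightest-first.
D—I (1): add — endpoints in different components.
C—G (2): add — endpoints in different components.
B—C (4): add — endpoints in different components.
D—E (5): add — endpoints in different components.
A—B (7): add — endpoints in different components.
A—G (9): skip — A and G already connected.
B—F (10): add — endpoints in different components.
B—I (11): add — endpoints in different components.
C—H (13): add — endpoints in different components.
MST edge set: {D—I, C—G, B—C, D—E, A—B, B—F, B—I, C—H}.
Of the listed edges, {B—I, D—E, C—G, B—F, A—B} are in the MST → 5.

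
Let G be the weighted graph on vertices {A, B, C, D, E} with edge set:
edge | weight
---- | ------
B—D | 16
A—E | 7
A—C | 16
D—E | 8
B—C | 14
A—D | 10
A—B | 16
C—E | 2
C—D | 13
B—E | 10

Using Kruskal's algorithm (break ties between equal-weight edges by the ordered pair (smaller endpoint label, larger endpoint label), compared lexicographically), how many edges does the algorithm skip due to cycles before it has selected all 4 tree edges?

1

Sort edges by weight, then run Kruskal:
C—E (2): add. Components now {A} {B} {C,E} {D}
A—E (7): add. Components now {A,C,E} {B} {D}
D—E (8): add. Components now {A,C,D,E} {B}
A—D (10): skip — A and D already connected.
B—E (10): add. Components now {A,B,C,D,E}
Edges rejected before the tree was complete: 1.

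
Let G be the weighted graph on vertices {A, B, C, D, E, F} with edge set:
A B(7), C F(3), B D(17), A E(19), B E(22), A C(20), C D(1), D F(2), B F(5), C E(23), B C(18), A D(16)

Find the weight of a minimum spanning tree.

34

Kruskal: consider edges lightest-first.
C D (1): add. Components now {A} {B} {C,D} {E} {F}
D F (2): add. Components now {A} {B} {C,D,F} {E}
C F (3): skip — C and F already connected.
B F (5): add. Components now {A} {B,C,D,F} {E}
A B (7): add. Components now {A,B,C,D,F} {E}
A D (16): skip — A and D already connected.
B D (17): skip — B and D already connected.
B C (18): skip — B and C already connected.
A E (19): add. Components now {A,B,C,D,E,F}
MST edges: C D, D F, B F, A B, A E; total weight 1+2+5+7+19 = 34.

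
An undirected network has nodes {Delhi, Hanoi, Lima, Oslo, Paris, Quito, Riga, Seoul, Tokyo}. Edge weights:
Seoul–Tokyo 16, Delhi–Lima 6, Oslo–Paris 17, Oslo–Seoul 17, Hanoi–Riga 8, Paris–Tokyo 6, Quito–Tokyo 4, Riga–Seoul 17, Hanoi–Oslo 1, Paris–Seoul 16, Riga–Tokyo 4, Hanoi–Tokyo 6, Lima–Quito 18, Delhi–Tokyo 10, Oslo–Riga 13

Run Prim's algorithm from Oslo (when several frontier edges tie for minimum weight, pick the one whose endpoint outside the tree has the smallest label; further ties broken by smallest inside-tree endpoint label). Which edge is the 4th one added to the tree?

Prim, starting at Oslo.
Step 1: cheapest edge leaving the tree is Hanoi–Oslo (1); add Hanoi.
Step 2: cheapest edge leaving the tree is Hanoi–Tokyo (6); add Tokyo.
Step 3: cheapest edge leaving the tree is Quito–Tokyo (4); add Quito.
Step 4: cheapest edge leaving the tree is Riga–Tokyo (4); add Riga.
Step 5: cheapest edge leaving the tree is Paris–Tokyo (6); add Paris.
Step 6: cheapest edge leaving the tree is Delhi–Tokyo (10); add Delhi.
Step 7: cheapest edge leaving the tree is Delhi–Lima (6); add Lima.
Step 8: cheapest edge leaving the tree is Paris–Seoul (16); add Seoul.
The 4th edge added is Riga–Tokyo.

Riga-Tokyo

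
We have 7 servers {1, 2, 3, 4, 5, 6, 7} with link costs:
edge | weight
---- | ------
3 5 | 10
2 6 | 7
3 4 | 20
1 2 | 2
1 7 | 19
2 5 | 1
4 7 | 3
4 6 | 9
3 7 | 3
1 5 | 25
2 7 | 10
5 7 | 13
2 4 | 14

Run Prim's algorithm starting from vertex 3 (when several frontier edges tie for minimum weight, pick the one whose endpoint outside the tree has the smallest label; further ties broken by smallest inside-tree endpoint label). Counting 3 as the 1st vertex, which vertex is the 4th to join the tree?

6

Grow the tree from 3 using Prim:
Step 1: frontier [3 7 3, 3 5 10, 3 4 20] → take 3 7 (3); add 7.
Step 2: frontier [3 5 10, 3 4 20, 4 7 3, 2 7 10, 5 7 13, 1 7 19] → take 4 7 (3); add 4.
Step 3: frontier [3 5 10, 4 6 9, 2 4 14, 2 7 10, 5 7 13, 1 7 19] → take 4 6 (9); add 6.
Step 4: frontier [3 5 10, 2 4 14, 2 6 7, 2 7 10, 5 7 13, 1 7 19] → take 2 6 (7); add 2.
Step 5: frontier [2 5 1, 1 2 2, 3 5 10, 5 7 13, 1 7 19] → take 2 5 (1); add 5.
Step 6: frontier [1 2 2, 1 5 25, 1 7 19] → take 1 2 (2); add 1.
Vertex order: 3, 7, 4, 6, 2, 5, 1. The 4th vertex is 6.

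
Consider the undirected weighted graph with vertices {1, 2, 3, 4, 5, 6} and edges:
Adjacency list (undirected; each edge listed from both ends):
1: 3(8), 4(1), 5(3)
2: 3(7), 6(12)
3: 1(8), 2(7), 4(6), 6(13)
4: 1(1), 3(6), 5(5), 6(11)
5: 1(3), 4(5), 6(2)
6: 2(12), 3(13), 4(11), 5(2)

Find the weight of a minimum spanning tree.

19

Prim, starting at 6.
Step 1: frontier [5–6 2, 4–6 11, 2–6 12, 3–6 13] → take 5–6 (2); add 5.
Step 2: frontier [1–5 3, 4–5 5, 4–6 11, 2–6 12, 3–6 13] → take 1–5 (3); add 1.
Step 3: frontier [1–4 1, 1–3 8, 4–5 5, 4–6 11, 2–6 12, 3–6 13] → take 1–4 (1); add 4.
Step 4: frontier [1–3 8, 3–4 6, 2–6 12, 3–6 13] → take 3–4 (6); add 3.
Step 5: frontier [2–3 7, 2–6 12] → take 2–3 (7); add 2.
MST edges: 5–6, 1–5, 1–4, 3–4, 2–3; total weight 2+3+1+6+7 = 19.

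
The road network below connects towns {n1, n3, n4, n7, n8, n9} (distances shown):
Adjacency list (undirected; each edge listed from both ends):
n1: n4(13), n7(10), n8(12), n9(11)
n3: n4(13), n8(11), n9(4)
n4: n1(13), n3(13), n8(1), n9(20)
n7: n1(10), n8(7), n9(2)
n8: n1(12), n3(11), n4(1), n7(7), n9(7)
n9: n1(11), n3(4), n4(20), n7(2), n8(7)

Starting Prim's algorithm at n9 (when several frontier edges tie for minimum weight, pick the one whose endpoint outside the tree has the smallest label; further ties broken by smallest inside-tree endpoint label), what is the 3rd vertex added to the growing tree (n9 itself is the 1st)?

Prim's algorithm from n9:
Step 1: frontier [n7—n9 2, n3—n9 4, n8—n9 7, n1—n9 11, n4—n9 20] → take n7—n9 (2); add n7.
Step 2: frontier [n7—n8 7, n1—n7 10, n3—n9 4, n8—n9 7, n1—n9 11, n4—n9 20] → take n3—n9 (4); add n3.
Step 3: frontier [n3—n8 11, n3—n4 13, n7—n8 7, n1—n7 10, n8—n9 7, n1—n9 11, n4—n9 20] → take n7—n8 (7); add n8.
Step 4: frontier [n3—n4 13, n1—n7 10, n4—n8 1, n1—n8 12, n1—n9 11, n4—n9 20] → take n4—n8 (1); add n4.
Step 5: frontier [n1—n4 13, n1—n7 10, n1—n8 12, n1—n9 11] → take n1—n7 (10); add n1.
Vertex order: n9, n7, n3, n8, n4, n1. The 3rd vertex is n3.

n3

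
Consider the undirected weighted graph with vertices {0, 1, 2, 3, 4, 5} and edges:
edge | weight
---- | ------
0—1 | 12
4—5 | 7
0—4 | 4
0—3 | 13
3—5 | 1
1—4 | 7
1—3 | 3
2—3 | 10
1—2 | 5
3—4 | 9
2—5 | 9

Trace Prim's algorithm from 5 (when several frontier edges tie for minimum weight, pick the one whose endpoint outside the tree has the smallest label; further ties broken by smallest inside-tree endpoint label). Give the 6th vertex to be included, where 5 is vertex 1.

0

Prim, starting at 5.
Step 1: frontier [3—5 1, 4—5 7, 2—5 9] → take 3—5 (1); add 3.
Step 2: frontier [1—3 3, 3—4 9, 2—3 10, 0—3 13, 4—5 7, 2—5 9] → take 1—3 (3); add 1.
Step 3: frontier [1—2 5, 1—4 7, 0—1 12, 3—4 9, 2—3 10, 0—3 13, 4—5 7, 2—5 9] → take 1—2 (5); add 2.
Step 4: frontier [1—4 7, 0—1 12, 3—4 9, 0—3 13, 4—5 7] → take 1—4 (7); add 4.
Step 5: frontier [0—1 12, 0—3 13, 0—4 4] → take 0—4 (4); add 0.
Vertex order: 5, 3, 1, 2, 4, 0. The 6th vertex is 0.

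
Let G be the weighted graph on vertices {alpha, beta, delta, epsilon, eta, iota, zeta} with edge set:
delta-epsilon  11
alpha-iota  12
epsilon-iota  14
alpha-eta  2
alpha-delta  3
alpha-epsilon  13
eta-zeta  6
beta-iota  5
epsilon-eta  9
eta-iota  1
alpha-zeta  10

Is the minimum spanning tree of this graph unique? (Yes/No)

Sort edges by weight, then run Kruskal:
eta-iota (1): add — endpoints in different components.
alpha-eta (2): add — endpoints in different components.
alpha-delta (3): add — endpoints in different components.
beta-iota (5): add — endpoints in different components.
eta-zeta (6): add — endpoints in different components.
epsilon-eta (9): add — endpoints in different components.
Every non-tree edge has weight strictly greater than the heaviest edge on the tree path between its endpoints, so the MST is unique.

Yes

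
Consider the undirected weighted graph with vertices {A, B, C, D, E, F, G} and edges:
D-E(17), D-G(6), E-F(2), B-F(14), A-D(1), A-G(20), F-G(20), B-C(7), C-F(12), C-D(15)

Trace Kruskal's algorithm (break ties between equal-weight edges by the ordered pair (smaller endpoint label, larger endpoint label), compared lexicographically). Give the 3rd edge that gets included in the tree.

Kruskal's algorithm — process edges by increasing weight (ties by edge label):
A-D (1): add. Components now {A,D} {B} {C} {E} {F} {G}
E-F (2): add. Components now {A,D} {B} {C} {E,F} {G}
D-G (6): add. Components now {A,D,G} {B} {C} {E,F}
B-C (7): add. Components now {A,D,G} {B,C} {E,F}
C-F (12): add. Components now {A,D,G} {B,C,E,F}
B-F (14): skip — B and F already connected.
C-D (15): add. Components now {A,B,C,D,E,F,G}
The 3rd edge added is D-G.

D-G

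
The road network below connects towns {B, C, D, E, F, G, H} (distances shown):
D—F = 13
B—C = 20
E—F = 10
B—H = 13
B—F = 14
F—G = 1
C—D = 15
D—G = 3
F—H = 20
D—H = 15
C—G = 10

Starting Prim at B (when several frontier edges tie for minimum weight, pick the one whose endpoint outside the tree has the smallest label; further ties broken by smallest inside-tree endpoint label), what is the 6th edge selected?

Prim, starting at B.
Step 1: frontier [B—H 13, B—F 14, B—C 20] → take B—H (13); add H.
Step 2: frontier [B—F 14, B—C 20, D—H 15, F—H 20] → take B—F (14); add F.
Step 3: frontier [B—C 20, F—G 1, E—F 10, D—F 13, D—H 15] → take F—G (1); add G.
Step 4: frontier [B—C 20, E—F 10, D—F 13, D—G 3, C—G 10, D—H 15] → take D—G (3); add D.
Step 5: frontier [B—C 20, C—D 15, E—F 10, C—G 10] → take C—G (10); add C.
Step 6: frontier [E—F 10] → take E—F (10); add E.
The 6th edge added is E—F.

E-F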